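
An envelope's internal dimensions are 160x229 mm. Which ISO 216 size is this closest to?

C5 (162 × 229 mm)

Aspect ratio 229/160 ≈ 1.431 (ISO target is √2 ≈ 1.414).
In the C-series (envelope sizes, between A and B): C5 = 162 × 229 mm.
Off by 2 mm total — nearest standard size.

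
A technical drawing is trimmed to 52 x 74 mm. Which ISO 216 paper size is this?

Aspect ratio 74/52 ≈ 1.423 — close to the ISO √2 ≈ 1.414.
In the A-series (A0 area = 1 m²): A8 = 52 × 74 mm.

A8 (52 × 74 mm)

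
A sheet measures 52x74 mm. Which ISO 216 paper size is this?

A8 (52 × 74 mm)

Aspect ratio 74/52 ≈ 1.423 — close to the ISO √2 ≈ 1.414.
In the A-series (A0 area = 1 m²): A8 = 52 × 74 mm.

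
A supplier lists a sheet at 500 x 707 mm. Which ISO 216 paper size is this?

Aspect ratio 707/500 ≈ 1.414 — close to the ISO √2 ≈ 1.414.
In the B-series (B0 = 1000 × 1414 mm): B2 = 500 × 707 mm.

B2 (500 × 707 mm)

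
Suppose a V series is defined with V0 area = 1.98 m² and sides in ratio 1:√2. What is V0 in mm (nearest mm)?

1183 × 1673 mm

Let the short side be w mm. Then w · w√2 = 1.98 m² = 1,980,000 mm².
w² = 1,980,000/√2, so w ≈ 1183.2 mm; long side = w√2 ≈ 1673.4 mm.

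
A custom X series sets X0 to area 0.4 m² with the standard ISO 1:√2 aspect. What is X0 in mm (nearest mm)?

532 × 752 mm

Let the short side be w mm. Then w · w√2 = 0.4 m² = 400,000 mm².
w² = 400,000/√2, so w ≈ 531.8 mm; long side = w√2 ≈ 752.1 mm.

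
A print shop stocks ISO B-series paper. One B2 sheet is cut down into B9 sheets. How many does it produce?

128

Each ISO step halves the sheet: 1 × B2 → 2 × B3 → 4 × B4 → 8 × B5 → …
From B2 to B9 is 7 halving steps: 2^7 = 128.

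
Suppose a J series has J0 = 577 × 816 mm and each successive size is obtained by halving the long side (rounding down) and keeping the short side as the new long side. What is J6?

72 × 102 mm

J1 = 408 × 577 mm (from J0 by 1 halving).
J2: ⌊577/2⌋ × 408 = 288 × 408 mm
J3: ⌊408/2⌋ × 288 = 204 × 288 mm
J4: ⌊288/2⌋ × 204 = 144 × 204 mm
J5: ⌊204/2⌋ × 144 = 102 × 144 mm
J6: ⌊144/2⌋ × 102 = 72 × 102 mm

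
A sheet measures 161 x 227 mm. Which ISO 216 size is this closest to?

Aspect ratio 227/161 ≈ 1.410 — close to the ISO √2 ≈ 1.414.
In the C-series (envelope sizes, between A and B): C5 = 162 × 229 mm.
Off by 3 mm total — nearest standard size.

C5 (162 × 229 mm)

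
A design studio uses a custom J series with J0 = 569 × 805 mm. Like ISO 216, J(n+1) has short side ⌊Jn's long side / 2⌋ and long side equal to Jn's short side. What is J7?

J1 = 402 × 569 mm (from J0 by 1 halving).
J2: ⌊569/2⌋ × 402 = 284 × 402 mm
J3: ⌊402/2⌋ × 284 = 201 × 284 mm
J4: ⌊284/2⌋ × 201 = 142 × 201 mm
J5: ⌊201/2⌋ × 142 = 100 × 142 mm
J6: ⌊142/2⌋ × 100 = 71 × 100 mm
J7: ⌊100/2⌋ × 71 = 50 × 71 mm

50 × 71 mm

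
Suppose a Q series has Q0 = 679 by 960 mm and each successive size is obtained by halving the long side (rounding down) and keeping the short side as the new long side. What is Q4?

Q1: ⌊960/2⌋ × 679 = 480 × 679 mm
Q2: ⌊679/2⌋ × 480 = 339 × 480 mm
Q3: ⌊480/2⌋ × 339 = 240 × 339 mm
Q4: ⌊339/2⌋ × 240 = 169 × 240 mm

169 × 240 mm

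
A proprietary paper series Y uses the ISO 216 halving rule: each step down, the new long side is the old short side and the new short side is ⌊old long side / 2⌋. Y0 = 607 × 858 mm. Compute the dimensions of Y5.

107 × 151 mm

Y1: ⌊858/2⌋ × 607 = 429 × 607 mm
Y2: ⌊607/2⌋ × 429 = 303 × 429 mm
Y3: ⌊429/2⌋ × 303 = 214 × 303 mm
Y4: ⌊303/2⌋ × 214 = 151 × 214 mm
Y5: ⌊214/2⌋ × 151 = 107 × 151 mm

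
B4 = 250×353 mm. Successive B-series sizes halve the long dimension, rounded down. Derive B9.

44 × 62 mm

B5: ⌊353/2⌋ × 250 = 176 × 250 mm
B6: ⌊250/2⌋ × 176 = 125 × 176 mm
B7: ⌊176/2⌋ × 125 = 88 × 125 mm
B8: ⌊125/2⌋ × 88 = 62 × 88 mm
B9: ⌊88/2⌋ × 62 = 44 × 62 mm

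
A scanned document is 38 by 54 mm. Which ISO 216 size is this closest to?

Aspect ratio 54/38 ≈ 1.421 — close to the ISO √2 ≈ 1.414.
In the A-series (A0 area = 1 m²): A9 = 37 × 52 mm.
Off by 3 mm total — nearest standard size.

A9 (37 × 52 mm)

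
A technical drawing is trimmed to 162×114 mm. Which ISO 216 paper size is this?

C6 (114 × 162 mm)

Aspect ratio 162/114 ≈ 1.421 — close to the ISO √2 ≈ 1.414.
In the C-series (envelope sizes, between A and B): C6 = 114 × 162 mm.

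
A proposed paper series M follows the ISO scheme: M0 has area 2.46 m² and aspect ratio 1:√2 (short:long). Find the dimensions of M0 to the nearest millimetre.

Let the short side be w mm. Then w · w√2 = 2.46 m² = 2,460,000 mm².
w² = 2,460,000/√2, so w ≈ 1318.9 mm; long side = w√2 ≈ 1865.2 mm.

1319 × 1865 mm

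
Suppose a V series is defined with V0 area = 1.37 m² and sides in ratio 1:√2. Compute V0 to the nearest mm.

984 × 1392 mm

Let the short side be w mm. Then w · w√2 = 1.37 m² = 1,370,000 mm².
w² = 1,370,000/√2, so w ≈ 984.2 mm; long side = w√2 ≈ 1391.9 mm.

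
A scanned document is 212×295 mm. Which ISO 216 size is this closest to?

A4 (210 × 297 mm)

Aspect ratio 295/212 ≈ 1.392 (ISO target is √2 ≈ 1.414).
In the A-series (A0 area = 1 m²): A4 = 210 × 297 mm.
Off by 4 mm total — nearest standard size.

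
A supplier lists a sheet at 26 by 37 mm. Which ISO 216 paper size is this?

A10 (26 × 37 mm)

Aspect ratio 37/26 ≈ 1.423 — close to the ISO √2 ≈ 1.414.
In the A-series (A0 area = 1 m²): A10 = 26 × 37 mm.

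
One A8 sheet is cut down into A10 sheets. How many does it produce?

4

Each ISO step halves the sheet: 1 × A8 → 2 × A9 → 4 × A10
From A8 to A10 is 2 halving steps: 2^2 = 4.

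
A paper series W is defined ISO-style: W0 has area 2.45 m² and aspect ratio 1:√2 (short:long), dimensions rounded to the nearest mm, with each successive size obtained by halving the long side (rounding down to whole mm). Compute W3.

Let W0's short side be w mm. w · w√2 = 2.45 m² = 2,450,000 mm², so w ≈ 1316.2 mm and w√2 ≈ 1861.4 mm → W0 = 1316 × 1861 mm.
W1: ⌊1861/2⌋ × 1316 = 930 × 1316 mm
W2: ⌊1316/2⌋ × 930 = 658 × 930 mm
W3: ⌊930/2⌋ × 658 = 465 × 658 mm

465 × 658 mm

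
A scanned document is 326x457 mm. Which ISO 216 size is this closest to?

Aspect ratio 457/326 ≈ 1.402 — close to the ISO √2 ≈ 1.414.
In the C-series (envelope sizes, between A and B): C3 = 324 × 458 mm.
Off by 3 mm total — nearest standard size.

C3 (324 × 458 mm)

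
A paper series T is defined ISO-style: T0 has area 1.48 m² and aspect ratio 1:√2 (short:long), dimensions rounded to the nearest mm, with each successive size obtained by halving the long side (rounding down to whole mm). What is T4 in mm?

255 × 361 mm

Let T0's short side be w mm. w · w√2 = 1.48 m² = 1,480,000 mm², so w ≈ 1023.0 mm and w√2 ≈ 1446.7 mm → T0 = 1023 × 1447 mm.
T1: ⌊1447/2⌋ × 1023 = 723 × 1023 mm
T2: ⌊1023/2⌋ × 723 = 511 × 723 mm
T3: ⌊723/2⌋ × 511 = 361 × 511 mm
T4: ⌊511/2⌋ × 361 = 255 × 361 mm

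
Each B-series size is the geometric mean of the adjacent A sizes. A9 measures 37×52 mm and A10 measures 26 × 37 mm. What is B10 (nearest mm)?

Short side: √(37 · 26) = √962 ≈ 31.0 → 31 mm
Long side: √(52 · 37) = √1924 ≈ 43.9 → 44 mm

31 × 44 mm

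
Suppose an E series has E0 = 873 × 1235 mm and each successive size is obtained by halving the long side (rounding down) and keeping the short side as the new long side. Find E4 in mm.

218 × 308 mm

E1: ⌊1235/2⌋ × 873 = 617 × 873 mm
E2: ⌊873/2⌋ × 617 = 436 × 617 mm
E3: ⌊617/2⌋ × 436 = 308 × 436 mm
E4: ⌊436/2⌋ × 308 = 218 × 308 mm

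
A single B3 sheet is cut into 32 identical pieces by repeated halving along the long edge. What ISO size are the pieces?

32 = 2^5, so 5 halving steps.
B3 → B4 → … → B8 after 5 steps.

B8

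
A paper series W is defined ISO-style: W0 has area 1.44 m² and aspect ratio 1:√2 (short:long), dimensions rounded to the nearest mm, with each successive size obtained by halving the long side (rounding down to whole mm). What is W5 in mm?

Let W0's short side be w mm. w · w√2 = 1.44 m² = 1,440,000 mm², so w ≈ 1009.1 mm and w√2 ≈ 1427.0 mm → W0 = 1009 × 1427 mm.
W1: ⌊1427/2⌋ × 1009 = 713 × 1009 mm
W2: ⌊1009/2⌋ × 713 = 504 × 713 mm
W3: ⌊713/2⌋ × 504 = 356 × 504 mm
W4: ⌊504/2⌋ × 356 = 252 × 356 mm
W5: ⌊356/2⌋ × 252 = 178 × 252 mm

178 × 252 mm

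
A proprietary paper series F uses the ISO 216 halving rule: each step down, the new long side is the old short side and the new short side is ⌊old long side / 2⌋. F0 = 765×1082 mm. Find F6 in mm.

F1: ⌊1082/2⌋ × 765 = 541 × 765 mm
F2: ⌊765/2⌋ × 541 = 382 × 541 mm
F3: ⌊541/2⌋ × 382 = 270 × 382 mm
F4: ⌊382/2⌋ × 270 = 191 × 270 mm
F5: ⌊270/2⌋ × 191 = 135 × 191 mm
F6: ⌊191/2⌋ × 135 = 95 × 135 mm

95 × 135 mm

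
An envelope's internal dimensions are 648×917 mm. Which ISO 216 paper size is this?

C1 (648 × 917 mm)

Aspect ratio 917/648 ≈ 1.415 — close to the ISO √2 ≈ 1.414.
In the C-series (envelope sizes, between A and B): C1 = 648 × 917 mm.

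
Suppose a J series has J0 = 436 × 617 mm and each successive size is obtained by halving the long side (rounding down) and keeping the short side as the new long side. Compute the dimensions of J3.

J1: ⌊617/2⌋ × 436 = 308 × 436 mm
J2: ⌊436/2⌋ × 308 = 218 × 308 mm
J3: ⌊308/2⌋ × 218 = 154 × 218 mm

154 × 218 mm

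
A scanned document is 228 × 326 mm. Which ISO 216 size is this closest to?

C4 (229 × 324 mm)

Aspect ratio 326/228 ≈ 1.430 (ISO target is √2 ≈ 1.414).
In the C-series (envelope sizes, between A and B): C4 = 229 × 324 mm.
Off by 3 mm total — nearest standard size.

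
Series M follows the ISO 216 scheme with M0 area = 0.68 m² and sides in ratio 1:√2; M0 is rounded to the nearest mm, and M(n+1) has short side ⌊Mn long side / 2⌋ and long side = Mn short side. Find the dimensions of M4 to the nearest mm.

Let M0's short side be w mm. w · w√2 = 0.68 m² = 680,000 mm², so w ≈ 693.4 mm and w√2 ≈ 980.6 mm → M0 = 693 × 981 mm.
M1: ⌊981/2⌋ × 693 = 490 × 693 mm
M2: ⌊693/2⌋ × 490 = 346 × 490 mm
M3: ⌊490/2⌋ × 346 = 245 × 346 mm
M4: ⌊346/2⌋ × 245 = 173 × 245 mm

173 × 245 mm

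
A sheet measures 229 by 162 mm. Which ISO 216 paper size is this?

Aspect ratio 229/162 ≈ 1.414 — close to the ISO √2 ≈ 1.414.
In the C-series (envelope sizes, between A and B): C5 = 162 × 229 mm.

C5 (162 × 229 mm)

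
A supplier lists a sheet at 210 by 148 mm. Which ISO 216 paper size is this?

A5 (148 × 210 mm)

Aspect ratio 210/148 ≈ 1.419 — close to the ISO √2 ≈ 1.414.
In the A-series (A0 area = 1 m²): A5 = 148 × 210 mm.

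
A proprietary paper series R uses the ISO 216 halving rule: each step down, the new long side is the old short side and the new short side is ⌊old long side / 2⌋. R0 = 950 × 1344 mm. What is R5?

R1: ⌊1344/2⌋ × 950 = 672 × 950 mm
R2: ⌊950/2⌋ × 672 = 475 × 672 mm
R3: ⌊672/2⌋ × 475 = 336 × 475 mm
R4: ⌊475/2⌋ × 336 = 237 × 336 mm
R5: ⌊336/2⌋ × 237 = 168 × 237 mm

168 × 237 mm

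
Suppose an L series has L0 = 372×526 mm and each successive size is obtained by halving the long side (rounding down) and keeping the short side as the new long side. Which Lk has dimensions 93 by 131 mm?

L4

L0: 372 × 526 mm
L1: 263 × 372 mm
L2: 186 × 263 mm
L3: 131 × 186 mm
L4: 93 × 131 mm
L5: 65 × 93 mm
→ matches L4.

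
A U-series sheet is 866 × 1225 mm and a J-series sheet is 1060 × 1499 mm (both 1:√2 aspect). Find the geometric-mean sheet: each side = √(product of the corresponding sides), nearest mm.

Short side: √(866 · 1060) = √917960 ≈ 958.1 → 958 mm
Long side: √(1225 · 1499) = √1836275 ≈ 1355.1 → 1355 mm

958 × 1355 mm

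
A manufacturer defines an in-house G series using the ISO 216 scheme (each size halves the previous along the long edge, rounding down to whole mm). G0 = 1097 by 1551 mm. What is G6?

G1: ⌊1551/2⌋ × 1097 = 775 × 1097 mm
G2: ⌊1097/2⌋ × 775 = 548 × 775 mm
G3: ⌊775/2⌋ × 548 = 387 × 548 mm
G4: ⌊548/2⌋ × 387 = 274 × 387 mm
G5: ⌊387/2⌋ × 274 = 193 × 274 mm
G6: ⌊274/2⌋ × 193 = 137 × 193 mm

137 × 193 mm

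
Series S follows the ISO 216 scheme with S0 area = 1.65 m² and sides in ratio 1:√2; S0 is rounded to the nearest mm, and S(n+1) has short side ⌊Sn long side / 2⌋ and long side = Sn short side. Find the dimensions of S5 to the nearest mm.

191 × 270 mm

Let S0's short side be w mm. w · w√2 = 1.65 m² = 1,650,000 mm², so w ≈ 1080.2 mm and w√2 ≈ 1527.6 mm → S0 = 1080 × 1528 mm.
S1: ⌊1528/2⌋ × 1080 = 764 × 1080 mm
S2: ⌊1080/2⌋ × 764 = 540 × 764 mm
S3: ⌊764/2⌋ × 540 = 382 × 540 mm
S4: ⌊540/2⌋ × 382 = 270 × 382 mm
S5: ⌊382/2⌋ × 270 = 191 × 270 mm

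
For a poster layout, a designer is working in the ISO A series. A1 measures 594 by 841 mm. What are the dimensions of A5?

148 × 210 mm

A2: ⌊841/2⌋ × 594 = 420 × 594 mm
A3: ⌊594/2⌋ × 420 = 297 × 420 mm
A4: ⌊420/2⌋ × 297 = 210 × 297 mm
A5: ⌊297/2⌋ × 210 = 148 × 210 mm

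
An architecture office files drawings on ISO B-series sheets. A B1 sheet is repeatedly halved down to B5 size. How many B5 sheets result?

16

B1 = 707 × 1000 mm; B5 = 176 × 250 mm.
Each halving step doubles the count; 4 steps from B1 to B5.
2^4 = 16.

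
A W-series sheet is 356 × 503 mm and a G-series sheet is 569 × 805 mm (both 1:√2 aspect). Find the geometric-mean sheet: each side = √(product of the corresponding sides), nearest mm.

450 × 636 mm

Short side: √(356 · 569) = √202564 ≈ 450.1 → 450 mm
Long side: √(503 · 805) = √404915 ≈ 636.3 → 636 mm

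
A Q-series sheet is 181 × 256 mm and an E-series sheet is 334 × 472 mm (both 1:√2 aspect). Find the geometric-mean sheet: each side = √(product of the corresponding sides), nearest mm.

Short side: √(181 · 334) = √60454 ≈ 245.9 → 246 mm
Long side: √(256 · 472) = √120832 ≈ 347.6 → 348 mm

246 × 348 mm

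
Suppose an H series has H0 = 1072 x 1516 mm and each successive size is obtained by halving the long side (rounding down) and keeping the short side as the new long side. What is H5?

189 × 268 mm

H1: ⌊1516/2⌋ × 1072 = 758 × 1072 mm
H2: ⌊1072/2⌋ × 758 = 536 × 758 mm
H3: ⌊758/2⌋ × 536 = 379 × 536 mm
H4: ⌊536/2⌋ × 379 = 268 × 379 mm
H5: ⌊379/2⌋ × 268 = 189 × 268 mm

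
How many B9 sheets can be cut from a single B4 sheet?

B4 = 250 × 353 mm; B9 = 44 × 62 mm.
Each halving step doubles the count; 5 steps from B4 to B9.
2^5 = 32.

32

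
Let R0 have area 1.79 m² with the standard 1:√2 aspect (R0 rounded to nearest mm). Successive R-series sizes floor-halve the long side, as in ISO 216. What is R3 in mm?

Let R0's short side be w mm. w · w√2 = 1.79 m² = 1,790,000 mm², so w ≈ 1125.0 mm and w√2 ≈ 1591.1 mm → R0 = 1125 × 1591 mm.
R1: ⌊1591/2⌋ × 1125 = 795 × 1125 mm
R2: ⌊1125/2⌋ × 795 = 562 × 795 mm
R3: ⌊795/2⌋ × 562 = 397 × 562 mm

397 × 562 mm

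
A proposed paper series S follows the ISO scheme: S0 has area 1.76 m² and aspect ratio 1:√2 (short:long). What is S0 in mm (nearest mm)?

Let the short side be w mm. Then w · w√2 = 1.76 m² = 1,760,000 mm².
w² = 1,760,000/√2, so w ≈ 1115.6 mm; long side = w√2 ≈ 1577.7 mm.

1116 × 1578 mm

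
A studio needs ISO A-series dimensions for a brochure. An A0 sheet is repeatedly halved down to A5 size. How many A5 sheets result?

A0 = 841 × 1189 mm; A5 = 148 × 210 mm.
Each halving step doubles the count; 5 steps from A0 to A5.
2^5 = 32.

32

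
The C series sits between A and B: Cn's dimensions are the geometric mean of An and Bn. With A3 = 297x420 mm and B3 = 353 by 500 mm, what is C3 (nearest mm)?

324 × 458 mm

Short side: √(297 · 353) = √104841 ≈ 323.8 → 324 mm
Long side: √(420 · 500) = √210000 ≈ 458.3 → 458 mm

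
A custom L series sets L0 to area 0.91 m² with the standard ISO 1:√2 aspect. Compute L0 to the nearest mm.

802 × 1134 mm

Let the short side be w mm. Then w · w√2 = 0.91 m² = 910,000 mm².
w² = 910,000/√2, so w ≈ 802.2 mm; long side = w√2 ≈ 1134.4 mm.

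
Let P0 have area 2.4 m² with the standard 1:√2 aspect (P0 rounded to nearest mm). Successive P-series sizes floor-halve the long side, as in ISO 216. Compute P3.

460 × 651 mm

Let P0's short side be w mm. w · w√2 = 2.4 m² = 2,400,000 mm², so w ≈ 1302.7 mm and w√2 ≈ 1842.3 mm → P0 = 1303 × 1842 mm.
P1: ⌊1842/2⌋ × 1303 = 921 × 1303 mm
P2: ⌊1303/2⌋ × 921 = 651 × 921 mm
P3: ⌊921/2⌋ × 651 = 460 × 651 mm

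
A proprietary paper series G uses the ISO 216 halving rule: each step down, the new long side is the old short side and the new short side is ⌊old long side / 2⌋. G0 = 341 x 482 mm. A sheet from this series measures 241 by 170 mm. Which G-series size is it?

G0: 341 × 482 mm
G1: 241 × 341 mm
G2: 170 × 241 mm
G3: 120 × 170 mm
→ matches G2.

G2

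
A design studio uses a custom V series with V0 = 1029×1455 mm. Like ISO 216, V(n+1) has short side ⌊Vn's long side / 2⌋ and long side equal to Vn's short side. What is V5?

181 × 257 mm

V1 = 727 × 1029 mm (from V0 by 1 halving).
V2: ⌊1029/2⌋ × 727 = 514 × 727 mm
V3: ⌊727/2⌋ × 514 = 363 × 514 mm
V4: ⌊514/2⌋ × 363 = 257 × 363 mm
V5: ⌊363/2⌋ × 257 = 181 × 257 mm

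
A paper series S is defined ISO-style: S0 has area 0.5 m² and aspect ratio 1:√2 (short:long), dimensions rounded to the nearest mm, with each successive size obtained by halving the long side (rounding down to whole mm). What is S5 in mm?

105 × 148 mm

Let S0's short side be w mm. w · w√2 = 0.5 m² = 500,000 mm², so w ≈ 594.6 mm and w√2 ≈ 840.9 mm → S0 = 595 × 841 mm.
S1: ⌊841/2⌋ × 595 = 420 × 595 mm
S2: ⌊595/2⌋ × 420 = 297 × 420 mm
S3: ⌊420/2⌋ × 297 = 210 × 297 mm
S4: ⌊297/2⌋ × 210 = 148 × 210 mm
S5: ⌊210/2⌋ × 148 = 105 × 148 mm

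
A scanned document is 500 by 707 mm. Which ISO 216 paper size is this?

B2 (500 × 707 mm)

Aspect ratio 707/500 ≈ 1.414 — close to the ISO √2 ≈ 1.414.
In the B-series (B0 = 1000 × 1414 mm): B2 = 500 × 707 mm.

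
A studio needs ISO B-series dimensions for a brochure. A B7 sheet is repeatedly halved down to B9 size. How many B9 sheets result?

4

Each ISO step halves the sheet: 1 × B7 → 2 × B8 → 4 × B9
From B7 to B9 is 2 halving steps: 2^2 = 4.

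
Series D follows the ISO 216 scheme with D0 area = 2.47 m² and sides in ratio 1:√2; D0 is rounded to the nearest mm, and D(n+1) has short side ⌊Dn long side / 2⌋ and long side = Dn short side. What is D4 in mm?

330 × 467 mm

Let D0's short side be w mm. w · w√2 = 2.47 m² = 2,470,000 mm², so w ≈ 1321.6 mm and w√2 ≈ 1869.0 mm → D0 = 1322 × 1869 mm.
D1: ⌊1869/2⌋ × 1322 = 934 × 1322 mm
D2: ⌊1322/2⌋ × 934 = 661 × 934 mm
D3: ⌊934/2⌋ × 661 = 467 × 661 mm
D4: ⌊661/2⌋ × 467 = 330 × 467 mm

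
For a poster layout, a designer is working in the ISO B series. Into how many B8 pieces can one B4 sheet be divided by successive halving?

16

B4 = 250 × 353 mm; B8 = 62 × 88 mm.
Each halving step doubles the count; 4 steps from B4 to B8.
2^4 = 16.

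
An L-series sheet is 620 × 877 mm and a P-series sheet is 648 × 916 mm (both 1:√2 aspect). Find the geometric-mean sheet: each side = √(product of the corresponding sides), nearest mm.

634 × 896 mm

Short side: √(620 · 648) = √401760 ≈ 633.8 → 634 mm
Long side: √(877 · 916) = √803332 ≈ 896.3 → 896 mm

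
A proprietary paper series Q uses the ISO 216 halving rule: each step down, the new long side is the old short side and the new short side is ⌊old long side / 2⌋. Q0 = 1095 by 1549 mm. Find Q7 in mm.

96 × 136 mm

Q1 = 774 × 1095 mm (from Q0 by 1 halving).
Q2: ⌊1095/2⌋ × 774 = 547 × 774 mm
Q3: ⌊774/2⌋ × 547 = 387 × 547 mm
Q4: ⌊547/2⌋ × 387 = 273 × 387 mm
Q5: ⌊387/2⌋ × 273 = 193 × 273 mm
Q6: ⌊273/2⌋ × 193 = 136 × 193 mm
Q7: ⌊193/2⌋ × 136 = 96 × 136 mm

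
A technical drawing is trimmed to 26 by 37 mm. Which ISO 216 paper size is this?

Aspect ratio 37/26 ≈ 1.423 — close to the ISO √2 ≈ 1.414.
In the A-series (A0 area = 1 m²): A10 = 26 × 37 mm.

A10 (26 × 37 mm)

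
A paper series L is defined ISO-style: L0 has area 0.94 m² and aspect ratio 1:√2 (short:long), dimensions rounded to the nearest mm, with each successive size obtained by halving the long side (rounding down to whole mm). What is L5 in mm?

Let L0's short side be w mm. w · w√2 = 0.94 m² = 940,000 mm², so w ≈ 815.3 mm and w√2 ≈ 1153.0 mm → L0 = 815 × 1153 mm.
L1: ⌊1153/2⌋ × 815 = 576 × 815 mm
L2: ⌊815/2⌋ × 576 = 407 × 576 mm
L3: ⌊576/2⌋ × 407 = 288 × 407 mm
L4: ⌊407/2⌋ × 288 = 203 × 288 mm
L5: ⌊288/2⌋ × 203 = 144 × 203 mm

144 × 203 mm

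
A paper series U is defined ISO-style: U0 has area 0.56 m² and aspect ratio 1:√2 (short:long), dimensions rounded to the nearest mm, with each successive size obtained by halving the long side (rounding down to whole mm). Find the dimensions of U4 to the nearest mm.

157 × 222 mm

Let U0's short side be w mm. w · w√2 = 0.56 m² = 560,000 mm², so w ≈ 629.3 mm and w√2 ≈ 889.9 mm → U0 = 629 × 890 mm.
U1: ⌊890/2⌋ × 629 = 445 × 629 mm
U2: ⌊629/2⌋ × 445 = 314 × 445 mm
U3: ⌊445/2⌋ × 314 = 222 × 314 mm
U4: ⌊314/2⌋ × 222 = 157 × 222 mm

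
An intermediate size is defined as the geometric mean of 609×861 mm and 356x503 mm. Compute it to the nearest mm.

Short side: √(609 · 356) = √216804 ≈ 465.6 → 466 mm
Long side: √(861 · 503) = √433083 ≈ 658.1 → 658 mm

466 × 658 mm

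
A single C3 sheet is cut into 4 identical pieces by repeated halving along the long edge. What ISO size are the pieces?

C5

4 = 2^2, so 2 halving steps.
C3 → C4 → … → C5 after 2 steps.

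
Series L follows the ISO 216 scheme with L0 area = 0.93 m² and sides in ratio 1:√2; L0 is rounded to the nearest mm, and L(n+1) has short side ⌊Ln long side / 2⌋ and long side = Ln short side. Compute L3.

Let L0's short side be w mm. w · w√2 = 0.93 m² = 930,000 mm², so w ≈ 810.9 mm and w√2 ≈ 1146.8 mm → L0 = 811 × 1147 mm.
L1: ⌊1147/2⌋ × 811 = 573 × 811 mm
L2: ⌊811/2⌋ × 573 = 405 × 573 mm
L3: ⌊573/2⌋ × 405 = 286 × 405 mm

286 × 405 mm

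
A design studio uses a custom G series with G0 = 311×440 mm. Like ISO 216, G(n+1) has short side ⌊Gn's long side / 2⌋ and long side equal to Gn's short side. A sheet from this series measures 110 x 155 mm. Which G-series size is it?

G0: 311 × 440 mm
G1: 220 × 311 mm
G2: 155 × 220 mm
G3: 110 × 155 mm
G4: 77 × 110 mm
→ matches G3.

G3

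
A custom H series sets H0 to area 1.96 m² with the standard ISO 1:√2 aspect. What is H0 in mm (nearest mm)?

Let the short side be w mm. Then w · w√2 = 1.96 m² = 1,960,000 mm².
w² = 1,960,000/√2, so w ≈ 1177.3 mm; long side = w√2 ≈ 1664.9 mm.

1177 × 1665 mm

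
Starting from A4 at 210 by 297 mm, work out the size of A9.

A5: ⌊297/2⌋ × 210 = 148 × 210 mm
A6: ⌊210/2⌋ × 148 = 105 × 148 mm
A7: ⌊148/2⌋ × 105 = 74 × 105 mm
A8: ⌊105/2⌋ × 74 = 52 × 74 mm
A9: ⌊74/2⌋ × 52 = 37 × 52 mm

37 × 52 mm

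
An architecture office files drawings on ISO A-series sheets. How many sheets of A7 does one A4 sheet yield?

Each ISO step halves the sheet: 1 × A4 → 2 × A5 → 4 × A6 → 8 × A7
From A4 to A7 is 3 halving steps: 2^3 = 8.

8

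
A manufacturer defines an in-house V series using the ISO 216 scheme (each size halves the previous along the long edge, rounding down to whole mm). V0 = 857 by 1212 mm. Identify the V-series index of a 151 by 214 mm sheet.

V0: 857 × 1212 mm
V1: 606 × 857 mm
V2: 428 × 606 mm
V3: 303 × 428 mm
V4: 214 × 303 mm
V5: 151 × 214 mm
V6: 107 × 151 mm
→ matches V5.

V5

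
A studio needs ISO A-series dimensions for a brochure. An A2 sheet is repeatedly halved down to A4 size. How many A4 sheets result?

A2 = 420 × 594 mm; A4 = 210 × 297 mm.
Each halving step doubles the count; 2 steps from A2 to A4.
2^2 = 4.

4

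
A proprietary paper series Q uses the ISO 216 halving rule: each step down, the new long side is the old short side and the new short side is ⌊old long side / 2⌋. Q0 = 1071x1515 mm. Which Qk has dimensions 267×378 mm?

Q4

Q0: 1071 × 1515 mm
Q1: 757 × 1071 mm
Q2: 535 × 757 mm
Q3: 378 × 535 mm
Q4: 267 × 378 mm
Q5: 189 × 267 mm
→ matches Q4.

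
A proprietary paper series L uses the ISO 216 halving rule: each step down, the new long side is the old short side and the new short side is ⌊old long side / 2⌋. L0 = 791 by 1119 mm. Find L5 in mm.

139 × 197 mm

L1: ⌊1119/2⌋ × 791 = 559 × 791 mm
L2: ⌊791/2⌋ × 559 = 395 × 559 mm
L3: ⌊559/2⌋ × 395 = 279 × 395 mm
L4: ⌊395/2⌋ × 279 = 197 × 279 mm
L5: ⌊279/2⌋ × 197 = 139 × 197 mm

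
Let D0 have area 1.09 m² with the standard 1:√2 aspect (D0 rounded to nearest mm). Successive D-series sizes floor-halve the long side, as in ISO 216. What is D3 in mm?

310 × 439 mm

Let D0's short side be w mm. w · w√2 = 1.09 m² = 1,090,000 mm², so w ≈ 877.9 mm and w√2 ≈ 1241.6 mm → D0 = 878 × 1242 mm.
D1: ⌊1242/2⌋ × 878 = 621 × 878 mm
D2: ⌊878/2⌋ × 621 = 439 × 621 mm
D3: ⌊621/2⌋ × 439 = 310 × 439 mm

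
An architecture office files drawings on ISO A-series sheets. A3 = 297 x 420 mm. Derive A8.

A4: ⌊420/2⌋ × 297 = 210 × 297 mm
A5: ⌊297/2⌋ × 210 = 148 × 210 mm
A6: ⌊210/2⌋ × 148 = 105 × 148 mm
A7: ⌊148/2⌋ × 105 = 74 × 105 mm
A8: ⌊105/2⌋ × 74 = 52 × 74 mm

52 × 74 mm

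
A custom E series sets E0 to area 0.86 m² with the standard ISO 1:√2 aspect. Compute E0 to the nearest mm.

780 × 1103 mm

Let the short side be w mm. Then w · w√2 = 0.86 m² = 860,000 mm².
w² = 860,000/√2, so w ≈ 779.8 mm; long side = w√2 ≈ 1102.8 mm.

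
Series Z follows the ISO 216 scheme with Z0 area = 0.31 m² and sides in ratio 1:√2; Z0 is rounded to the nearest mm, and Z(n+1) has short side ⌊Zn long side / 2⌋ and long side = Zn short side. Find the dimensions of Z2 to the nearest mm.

234 × 331 mm

Let Z0's short side be w mm. w · w√2 = 0.31 m² = 310,000 mm², so w ≈ 468.2 mm and w√2 ≈ 662.1 mm → Z0 = 468 × 662 mm.
Z1: ⌊662/2⌋ × 468 = 331 × 468 mm
Z2: ⌊468/2⌋ × 331 = 234 × 331 mm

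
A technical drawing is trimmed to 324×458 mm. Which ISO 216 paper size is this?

C3 (324 × 458 mm)

Aspect ratio 458/324 ≈ 1.414 — close to the ISO √2 ≈ 1.414.
In the C-series (envelope sizes, between A and B): C3 = 324 × 458 mm.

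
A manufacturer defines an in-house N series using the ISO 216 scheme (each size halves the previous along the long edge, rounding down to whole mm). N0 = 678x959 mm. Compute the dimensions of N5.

119 × 169 mm

N1: ⌊959/2⌋ × 678 = 479 × 678 mm
N2: ⌊678/2⌋ × 479 = 339 × 479 mm
N3: ⌊479/2⌋ × 339 = 239 × 339 mm
N4: ⌊339/2⌋ × 239 = 169 × 239 mm
N5: ⌊239/2⌋ × 169 = 119 × 169 mm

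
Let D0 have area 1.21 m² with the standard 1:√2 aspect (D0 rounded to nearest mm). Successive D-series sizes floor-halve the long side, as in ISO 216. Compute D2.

462 × 654 mm

Let D0's short side be w mm. w · w√2 = 1.21 m² = 1,210,000 mm², so w ≈ 925.0 mm and w√2 ≈ 1308.1 mm → D0 = 925 × 1308 mm.
D1: ⌊1308/2⌋ × 925 = 654 × 925 mm
D2: ⌊925/2⌋ × 654 = 462 × 654 mm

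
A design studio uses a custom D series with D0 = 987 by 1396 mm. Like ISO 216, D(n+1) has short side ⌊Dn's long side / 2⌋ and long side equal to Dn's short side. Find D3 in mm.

D1: ⌊1396/2⌋ × 987 = 698 × 987 mm
D2: ⌊987/2⌋ × 698 = 493 × 698 mm
D3: ⌊698/2⌋ × 493 = 349 × 493 mm

349 × 493 mm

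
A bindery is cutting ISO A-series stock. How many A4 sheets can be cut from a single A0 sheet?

16

Each ISO step halves the sheet: 1 × A0 → 2 × A1 → 4 × A2 → 8 × A3 → …
From A0 to A4 is 4 halving steps: 2^4 = 16.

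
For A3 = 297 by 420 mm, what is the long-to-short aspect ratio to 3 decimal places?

1.414

420 / 297 = 1.414
Matches √2 ≈ 1.414 — the ISO 216 defining ratio.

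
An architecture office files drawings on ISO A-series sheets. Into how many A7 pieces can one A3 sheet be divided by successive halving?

16

A3 = 297 × 420 mm; A7 = 74 × 105 mm.
Each halving step doubles the count; 4 steps from A3 to A7.
2^4 = 16.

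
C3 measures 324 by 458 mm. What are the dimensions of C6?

114 × 162 mm

C4: ⌊458/2⌋ × 324 = 229 × 324 mm
C5: ⌊324/2⌋ × 229 = 162 × 229 mm
C6: ⌊229/2⌋ × 162 = 114 × 162 mm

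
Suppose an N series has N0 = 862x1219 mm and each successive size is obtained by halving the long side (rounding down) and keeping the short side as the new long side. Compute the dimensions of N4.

N1 = 609 × 862 mm (from N0 by 1 halving).
N2: ⌊862/2⌋ × 609 = 431 × 609 mm
N3: ⌊609/2⌋ × 431 = 304 × 431 mm
N4: ⌊431/2⌋ × 304 = 215 × 304 mm

215 × 304 mm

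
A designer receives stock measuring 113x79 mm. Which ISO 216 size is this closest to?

C7 (81 × 114 mm)

Aspect ratio 113/79 ≈ 1.430 (ISO target is √2 ≈ 1.414).
In the C-series (envelope sizes, between A and B): C7 = 81 × 114 mm.
Off by 3 mm total — nearest standard size.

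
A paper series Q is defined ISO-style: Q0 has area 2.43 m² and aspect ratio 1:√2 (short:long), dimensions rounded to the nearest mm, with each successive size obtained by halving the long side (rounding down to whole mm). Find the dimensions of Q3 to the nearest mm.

463 × 655 mm

Let Q0's short side be w mm. w · w√2 = 2.43 m² = 2,430,000 mm², so w ≈ 1310.8 mm and w√2 ≈ 1853.8 mm → Q0 = 1311 × 1854 mm.
Q1: ⌊1854/2⌋ × 1311 = 927 × 1311 mm
Q2: ⌊1311/2⌋ × 927 = 655 × 927 mm
Q3: ⌊927/2⌋ × 655 = 463 × 655 mm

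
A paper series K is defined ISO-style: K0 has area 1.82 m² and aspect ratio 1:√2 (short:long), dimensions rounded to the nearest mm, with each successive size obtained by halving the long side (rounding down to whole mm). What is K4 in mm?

Let K0's short side be w mm. w · w√2 = 1.82 m² = 1,820,000 mm², so w ≈ 1134.4 mm and w√2 ≈ 1604.3 mm → K0 = 1134 × 1604 mm.
K1: ⌊1604/2⌋ × 1134 = 802 × 1134 mm
K2: ⌊1134/2⌋ × 802 = 567 × 802 mm
K3: ⌊802/2⌋ × 567 = 401 × 567 mm
K4: ⌊567/2⌋ × 401 = 283 × 401 mm

283 × 401 mm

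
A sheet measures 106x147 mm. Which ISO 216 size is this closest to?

Aspect ratio 147/106 ≈ 1.387 (ISO target is √2 ≈ 1.414).
In the A-series (A0 area = 1 m²): A6 = 105 × 148 mm.
Off by 2 mm total — nearest standard size.

A6 (105 × 148 mm)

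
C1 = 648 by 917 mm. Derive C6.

C2: ⌊917/2⌋ × 648 = 458 × 648 mm
C3: ⌊648/2⌋ × 458 = 324 × 458 mm
C4: ⌊458/2⌋ × 324 = 229 × 324 mm
C5: ⌊324/2⌋ × 229 = 162 × 229 mm
C6: ⌊229/2⌋ × 162 = 114 × 162 mm

114 × 162 mm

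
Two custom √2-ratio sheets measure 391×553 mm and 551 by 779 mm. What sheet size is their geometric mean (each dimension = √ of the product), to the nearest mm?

464 × 656 mm

Short side: √(391 · 551) = √215441 ≈ 464.2 → 464 mm
Long side: √(553 · 779) = √430787 ≈ 656.3 → 656 mm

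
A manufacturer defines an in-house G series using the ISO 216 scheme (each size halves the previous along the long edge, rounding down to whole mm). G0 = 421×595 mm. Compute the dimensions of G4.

G1: ⌊595/2⌋ × 421 = 297 × 421 mm
G2: ⌊421/2⌋ × 297 = 210 × 297 mm
G3: ⌊297/2⌋ × 210 = 148 × 210 mm
G4: ⌊210/2⌋ × 148 = 105 × 148 mm

105 × 148 mm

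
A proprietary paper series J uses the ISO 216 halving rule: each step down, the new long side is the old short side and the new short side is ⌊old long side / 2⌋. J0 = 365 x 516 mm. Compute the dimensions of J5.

64 × 91 mm

J1: ⌊516/2⌋ × 365 = 258 × 365 mm
J2: ⌊365/2⌋ × 258 = 182 × 258 mm
J3: ⌊258/2⌋ × 182 = 129 × 182 mm
J4: ⌊182/2⌋ × 129 = 91 × 129 mm
J5: ⌊129/2⌋ × 91 = 64 × 91 mm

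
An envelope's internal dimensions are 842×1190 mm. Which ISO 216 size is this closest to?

A0 (841 × 1189 mm)

Aspect ratio 1190/842 ≈ 1.413 — close to the ISO √2 ≈ 1.414.
In the A-series (A0 area = 1 m²): A0 = 841 × 1189 mm.
Off by 2 mm total — nearest standard size.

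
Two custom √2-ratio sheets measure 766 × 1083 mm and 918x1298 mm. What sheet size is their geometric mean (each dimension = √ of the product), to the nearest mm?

Short side: √(766 · 918) = √703188 ≈ 838.6 → 839 mm
Long side: √(1083 · 1298) = √1405734 ≈ 1185.6 → 1186 mm

839 × 1186 mm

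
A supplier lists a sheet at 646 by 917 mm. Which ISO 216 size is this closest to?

C1 (648 × 917 mm)

Aspect ratio 917/646 ≈ 1.420 — close to the ISO √2 ≈ 1.414.
In the C-series (envelope sizes, between A and B): C1 = 648 × 917 mm.
Off by 2 mm total — nearest standard size.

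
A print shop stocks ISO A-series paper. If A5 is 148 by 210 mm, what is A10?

26 × 37 mm

A6: ⌊210/2⌋ × 148 = 105 × 148 mm
A7: ⌊148/2⌋ × 105 = 74 × 105 mm
A8: ⌊105/2⌋ × 74 = 52 × 74 mm
A9: ⌊74/2⌋ × 52 = 37 × 52 mm
A10: ⌊52/2⌋ × 37 = 26 × 37 mm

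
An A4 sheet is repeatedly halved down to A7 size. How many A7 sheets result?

8

Each ISO step halves the sheet: 1 × A4 → 2 × A5 → 4 × A6 → 8 × A7
From A4 to A7 is 3 halving steps: 2^3 = 8.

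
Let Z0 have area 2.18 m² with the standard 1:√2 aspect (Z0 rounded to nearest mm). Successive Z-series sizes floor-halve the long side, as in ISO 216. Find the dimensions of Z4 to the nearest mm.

310 × 439 mm

Let Z0's short side be w mm. w · w√2 = 2.18 m² = 2,180,000 mm², so w ≈ 1241.6 mm and w√2 ≈ 1755.8 mm → Z0 = 1242 × 1756 mm.
Z1: ⌊1756/2⌋ × 1242 = 878 × 1242 mm
Z2: ⌊1242/2⌋ × 878 = 621 × 878 mm
Z3: ⌊878/2⌋ × 621 = 439 × 621 mm
Z4: ⌊621/2⌋ × 439 = 310 × 439 mm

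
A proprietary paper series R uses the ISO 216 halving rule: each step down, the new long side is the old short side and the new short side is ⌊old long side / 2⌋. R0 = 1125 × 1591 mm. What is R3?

R1: ⌊1591/2⌋ × 1125 = 795 × 1125 mm
R2: ⌊1125/2⌋ × 795 = 562 × 795 mm
R3: ⌊795/2⌋ × 562 = 397 × 562 mm

397 × 562 mm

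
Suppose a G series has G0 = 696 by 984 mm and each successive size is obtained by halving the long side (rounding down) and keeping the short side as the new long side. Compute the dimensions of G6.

G1: ⌊984/2⌋ × 696 = 492 × 696 mm
G2: ⌊696/2⌋ × 492 = 348 × 492 mm
G3: ⌊492/2⌋ × 348 = 246 × 348 mm
G4: ⌊348/2⌋ × 246 = 174 × 246 mm
G5: ⌊246/2⌋ × 174 = 123 × 174 mm
G6: ⌊174/2⌋ × 123 = 87 × 123 mm

87 × 123 mm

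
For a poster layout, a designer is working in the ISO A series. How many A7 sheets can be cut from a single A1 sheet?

Each ISO step halves the sheet: 1 × A1 → 2 × A2 → 4 × A3 → 8 × A4 → …
From A1 to A7 is 6 halving steps: 2^6 = 64.

64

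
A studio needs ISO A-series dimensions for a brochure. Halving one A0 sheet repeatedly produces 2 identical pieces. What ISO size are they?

2 = 2^1, so 1 halving step.
A0 → A1 → … → A1 after 1 step.

A1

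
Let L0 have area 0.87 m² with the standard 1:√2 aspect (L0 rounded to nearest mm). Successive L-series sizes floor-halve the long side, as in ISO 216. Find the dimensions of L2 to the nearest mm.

Let L0's short side be w mm. w · w√2 = 0.87 m² = 870,000 mm², so w ≈ 784.3 mm and w√2 ≈ 1109.2 mm → L0 = 784 × 1109 mm.
L1: ⌊1109/2⌋ × 784 = 554 × 784 mm
L2: ⌊784/2⌋ × 554 = 392 × 554 mm

392 × 554 mm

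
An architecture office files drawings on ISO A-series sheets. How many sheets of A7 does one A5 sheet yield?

4

Each ISO step halves the sheet: 1 × A5 → 2 × A6 → 4 × A7
From A5 to A7 is 2 halving steps: 2^2 = 4.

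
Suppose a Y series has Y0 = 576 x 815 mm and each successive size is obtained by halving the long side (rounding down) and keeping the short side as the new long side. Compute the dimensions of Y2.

Y1: ⌊815/2⌋ × 576 = 407 × 576 mm
Y2: ⌊576/2⌋ × 407 = 288 × 407 mm

288 × 407 mm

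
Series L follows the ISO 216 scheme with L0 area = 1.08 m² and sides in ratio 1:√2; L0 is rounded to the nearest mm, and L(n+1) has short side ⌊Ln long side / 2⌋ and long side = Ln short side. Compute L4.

Let L0's short side be w mm. w · w√2 = 1.08 m² = 1,080,000 mm², so w ≈ 873.9 mm and w√2 ≈ 1235.9 mm → L0 = 874 × 1236 mm.
L1: ⌊1236/2⌋ × 874 = 618 × 874 mm
L2: ⌊874/2⌋ × 618 = 437 × 618 mm
L3: ⌊618/2⌋ × 437 = 309 × 437 mm
L4: ⌊437/2⌋ × 309 = 218 × 309 mm

218 × 309 mm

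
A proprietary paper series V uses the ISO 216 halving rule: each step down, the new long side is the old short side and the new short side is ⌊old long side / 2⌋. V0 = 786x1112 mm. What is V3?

278 × 393 mm

V1: ⌊1112/2⌋ × 786 = 556 × 786 mm
V2: ⌊786/2⌋ × 556 = 393 × 556 mm
V3: ⌊556/2⌋ × 393 = 278 × 393 mm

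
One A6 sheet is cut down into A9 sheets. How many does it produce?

Each ISO step halves the sheet: 1 × A6 → 2 × A7 → 4 × A8 → 8 × A9
From A6 to A9 is 3 halving steps: 2^3 = 8.

8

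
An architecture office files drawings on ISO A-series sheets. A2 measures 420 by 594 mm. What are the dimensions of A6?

105 × 148 mm

A3: ⌊594/2⌋ × 420 = 297 × 420 mm
A4: ⌊420/2⌋ × 297 = 210 × 297 mm
A5: ⌊297/2⌋ × 210 = 148 × 210 mm
A6: ⌊210/2⌋ × 148 = 105 × 148 mm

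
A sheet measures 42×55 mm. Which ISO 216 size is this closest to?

C9 (40 × 57 mm)

Aspect ratio 55/42 ≈ 1.310 (ISO target is √2 ≈ 1.414).
In the C-series (envelope sizes, between A and B): C9 = 40 × 57 mm.
Off by 4 mm total — nearest standard size.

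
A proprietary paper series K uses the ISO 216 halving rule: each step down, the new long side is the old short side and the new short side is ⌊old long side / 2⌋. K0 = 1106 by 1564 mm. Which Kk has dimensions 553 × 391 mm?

K0: 1106 × 1564 mm
K1: 782 × 1106 mm
K2: 553 × 782 mm
K3: 391 × 553 mm
K4: 276 × 391 mm
→ matches K3.

K3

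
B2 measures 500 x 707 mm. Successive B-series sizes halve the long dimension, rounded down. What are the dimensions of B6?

B3: ⌊707/2⌋ × 500 = 353 × 500 mm
B4: ⌊500/2⌋ × 353 = 250 × 353 mm
B5: ⌊353/2⌋ × 250 = 176 × 250 mm
B6: ⌊250/2⌋ × 176 = 125 × 176 mm

125 × 176 mm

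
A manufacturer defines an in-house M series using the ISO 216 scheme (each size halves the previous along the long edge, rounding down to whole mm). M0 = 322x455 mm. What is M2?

161 × 227 mm

M1: ⌊455/2⌋ × 322 = 227 × 322 mm
M2: ⌊322/2⌋ × 227 = 161 × 227 mm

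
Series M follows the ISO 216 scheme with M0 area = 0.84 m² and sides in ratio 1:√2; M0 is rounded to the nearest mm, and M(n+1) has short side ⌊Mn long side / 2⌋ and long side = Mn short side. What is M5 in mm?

Let M0's short side be w mm. w · w√2 = 0.84 m² = 840,000 mm², so w ≈ 770.7 mm and w√2 ≈ 1089.9 mm → M0 = 771 × 1090 mm.
M1: ⌊1090/2⌋ × 771 = 545 × 771 mm
M2: ⌊771/2⌋ × 545 = 385 × 545 mm
M3: ⌊545/2⌋ × 385 = 272 × 385 mm
M4: ⌊385/2⌋ × 272 = 192 × 272 mm
M5: ⌊272/2⌋ × 192 = 136 × 192 mm

136 × 192 mm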